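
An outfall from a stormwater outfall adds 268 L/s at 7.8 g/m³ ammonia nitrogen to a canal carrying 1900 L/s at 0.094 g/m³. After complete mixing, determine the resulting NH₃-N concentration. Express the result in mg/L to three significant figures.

1.05 mg/L

268 L/s = 0.268 m³/s.
1900 L/s = 1.9 m³/s.
Conservation of mass across the mixing zone: C = (0.268·7.8 + 1.9·0.094) / (0.268 + 1.9) = 2.269/2.168 = 1.047 mg/L.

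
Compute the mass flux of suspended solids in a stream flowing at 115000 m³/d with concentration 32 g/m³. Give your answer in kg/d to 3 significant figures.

115000 m³/d = 1.331 m³/s.
Mass flux = Q·C = 1.331 m³/s × 32 g/m³ = 42.59 g/s.
= 42.59 g/s × 86.4 = 3680 kg/d.

3680 kg/d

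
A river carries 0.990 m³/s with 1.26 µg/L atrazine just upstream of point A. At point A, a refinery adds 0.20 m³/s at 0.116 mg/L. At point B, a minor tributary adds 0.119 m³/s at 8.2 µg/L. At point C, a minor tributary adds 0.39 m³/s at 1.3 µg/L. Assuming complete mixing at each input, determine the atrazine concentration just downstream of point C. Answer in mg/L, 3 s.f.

1.26 µg/L = 0.00126 mg/L.
After input A: C = (0.99·0.00126 + 0.2·0.116) / 1.19 = 0.02054 mg/L.
8.2 µg/L = 0.0082 mg/L.
After input B: C = (1.19·0.02054 + 0.119·0.0082) / 1.309 = 0.01942 mg/L.
1.3 µg/L = 0.0013 mg/L.
After input C: C = (1.309·0.01942 + 0.39·0.0013) / 1.699 = 0.01526 mg/L.

0.0153 mg/L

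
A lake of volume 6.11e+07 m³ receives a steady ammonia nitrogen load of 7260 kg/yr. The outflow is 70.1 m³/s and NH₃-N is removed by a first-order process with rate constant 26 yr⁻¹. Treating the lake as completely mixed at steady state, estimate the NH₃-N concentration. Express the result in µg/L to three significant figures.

Outflow Q = 70.1 m³/s × 3.156e+07 s/yr = 2.212e+09 m³/yr.
Steady-state CSTR mass balance: W = Q·C + k·V·C, so C = W/(Q + kV).
Q + kV = 2.212e+09 + 26·6.11e+07 = 3.801e+09 m³/yr.
C = 7260/3.801e+09 = 1.91e-06 kg/m³ = 0.00191 mg/L = 1.91 µg/L.

1.91 µg/L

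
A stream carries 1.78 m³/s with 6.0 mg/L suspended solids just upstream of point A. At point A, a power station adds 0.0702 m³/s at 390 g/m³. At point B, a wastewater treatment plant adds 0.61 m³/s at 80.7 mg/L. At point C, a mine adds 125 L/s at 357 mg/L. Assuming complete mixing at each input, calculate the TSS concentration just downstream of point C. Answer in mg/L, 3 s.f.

After input A: C = (1.78·6 + 0.0702·390) / 1.85 = 20.57 mg/L.
After input B: C = (1.85·20.57 + 0.61·80.7) / 2.46 = 35.48 mg/L.
125 L/s = 0.125 m³/s.
After input C: C = (2.46·35.48 + 0.125·357) / 2.585 = 51.03 mg/L.

51.0 mg/L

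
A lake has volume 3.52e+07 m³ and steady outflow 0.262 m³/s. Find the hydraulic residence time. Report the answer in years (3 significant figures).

4.26 yr

Q = 0.262 m³/s × 3.156e+07 s/yr = 8.268e+06 m³/yr.
Hydraulic residence time τ = V/Q = 3.52e+07/8.268e+06 = 4.257 yr.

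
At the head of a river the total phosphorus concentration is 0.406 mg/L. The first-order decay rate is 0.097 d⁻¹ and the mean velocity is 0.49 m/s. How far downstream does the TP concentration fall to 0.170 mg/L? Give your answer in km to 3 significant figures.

From C = C₀·e^(−kt), t = ln(C₀/C)/k = ln(0.406/0.170)/0.097 = 0.8706/0.097 = 8.975 d.
Distance = v·t = 0.49 m/s × 7.754e+05 s = 3.8e+05 m = 380 km.

380 km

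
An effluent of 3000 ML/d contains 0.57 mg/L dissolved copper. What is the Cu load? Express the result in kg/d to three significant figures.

1710 kg/d

3000 ML/d = 34.72 m³/s.
Mass flux = Q·C = 34.72 m³/s × 0.57 g/m³ = 19.79 g/s.
= 19.79 g/s × 86.4 = 1710 kg/d.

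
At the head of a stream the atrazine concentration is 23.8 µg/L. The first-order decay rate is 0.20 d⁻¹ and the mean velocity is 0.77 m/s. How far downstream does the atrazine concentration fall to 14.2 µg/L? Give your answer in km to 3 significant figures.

172 km

From C = C₀·e^(−kt), t = ln(C₀/C)/k = ln(23.8/14.2)/0.20 = 0.5164/0.20 = 2.582 d.
Distance = v·t = 0.77 m/s × 2.231e+05 s = 1.718e+05 m = 171.8 km.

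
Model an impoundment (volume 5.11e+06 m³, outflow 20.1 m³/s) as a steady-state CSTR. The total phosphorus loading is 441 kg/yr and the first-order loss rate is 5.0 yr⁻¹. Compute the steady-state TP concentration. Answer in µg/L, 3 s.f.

0.668 µg/L

Outflow Q = 20.1 m³/s × 3.156e+07 s/yr = 6.343e+08 m³/yr.
Steady-state CSTR mass balance: W = Q·C + k·V·C, so C = W/(Q + kV).
Q + kV = 6.343e+08 + 5.0·5.11e+06 = 6.599e+08 m³/yr.
C = 441/6.599e+08 = 6.683e-07 kg/m³ = 0.0006683 mg/L = 0.6683 µg/L.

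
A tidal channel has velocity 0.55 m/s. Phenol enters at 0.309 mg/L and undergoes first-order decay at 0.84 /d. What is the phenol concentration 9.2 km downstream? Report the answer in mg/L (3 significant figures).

0.263 mg/L

Travel time t = 9.2 km / 0.55 m/s = 9200/0.55 = 1.673e+04 s = 0.1936 d.
First-order decay: C = 0.309·exp(−0.84·0.1936) = 0.309·0.8499 = 0.2626 mg/L.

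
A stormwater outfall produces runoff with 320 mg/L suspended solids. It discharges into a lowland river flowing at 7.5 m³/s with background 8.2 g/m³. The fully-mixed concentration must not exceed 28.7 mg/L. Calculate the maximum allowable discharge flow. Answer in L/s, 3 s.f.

Mass balance at complete mixing: C_std·(Q_w + Q_r) = Q_w·C_e + Q_r·C_b.
Rearranging, Q_w = Q_r·(C_std − C_b)/(C_e − C_std) = 7.5·(28.7 − 8.2) / (320 − 28.7) = 0.5278 m³/s.
= 527.8 L/s.

528 L/s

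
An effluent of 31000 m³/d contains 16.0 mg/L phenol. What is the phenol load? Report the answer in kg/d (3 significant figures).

496 kg/d

31000 m³/d = 0.3588 m³/s.
Mass flux = Q·C = 0.3588 m³/s × 16 g/m³ = 5.741 g/s.
= 5.741 g/s × 86.4 = 496 kg/d.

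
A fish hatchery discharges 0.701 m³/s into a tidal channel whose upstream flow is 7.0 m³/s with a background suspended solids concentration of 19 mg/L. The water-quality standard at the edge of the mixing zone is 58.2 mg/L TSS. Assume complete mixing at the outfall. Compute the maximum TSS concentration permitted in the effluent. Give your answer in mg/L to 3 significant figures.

Mass balance: 58.2·7.701 = 0.701·Cₑ + 7·19.
Cₑ = (448.2 − 133) / 0.701 = 449.6 mg/L.

450 mg/L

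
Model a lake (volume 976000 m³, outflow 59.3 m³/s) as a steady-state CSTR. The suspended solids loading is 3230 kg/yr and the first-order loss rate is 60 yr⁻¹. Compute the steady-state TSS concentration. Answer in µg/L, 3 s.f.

Outflow Q = 59.3 m³/s × 3.156e+07 s/yr = 1.871e+09 m³/yr.
Steady-state CSTR mass balance: W = Q·C + k·V·C, so C = W/(Q + kV).
Q + kV = 1.871e+09 + 60·976000 = 1.93e+09 m³/yr.
C = 3230/1.93e+09 = 1.674e-06 kg/m³ = 0.001674 mg/L = 1.674 µg/L.

1.67 µg/L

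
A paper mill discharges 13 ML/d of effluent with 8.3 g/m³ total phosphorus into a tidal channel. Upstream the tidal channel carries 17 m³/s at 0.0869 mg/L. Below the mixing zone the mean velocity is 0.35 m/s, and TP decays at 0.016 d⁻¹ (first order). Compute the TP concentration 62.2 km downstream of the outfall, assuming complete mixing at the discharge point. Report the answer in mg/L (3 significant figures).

0.154 mg/L

13 ML/d = 0.1505 m³/s.
After complete mixing, C₀ = (0.1505·8.3 + 17·0.0869) / 17.15 = 0.159 mg/L.
Travel time t = 6.22e+04 m / 0.35 m/s = 1.777e+05 s = 2.057 d.
C = 0.159·exp(−0.016·2.057) = 0.159·0.9676 = 0.1538 mg/L.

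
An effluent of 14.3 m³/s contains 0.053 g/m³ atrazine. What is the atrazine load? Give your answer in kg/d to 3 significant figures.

Mass flux = Q·C = 14.3 m³/s × 0.053 g/m³ = 0.7579 g/s.
= 0.7579 g/s × 86.4 = 65.48 kg/d.

65.5 kg/d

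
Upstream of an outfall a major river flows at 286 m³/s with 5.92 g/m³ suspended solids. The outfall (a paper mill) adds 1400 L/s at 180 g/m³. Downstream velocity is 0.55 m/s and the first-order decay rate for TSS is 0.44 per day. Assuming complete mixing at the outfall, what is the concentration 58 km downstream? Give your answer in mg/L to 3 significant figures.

1400 L/s = 1.4 m³/s.
After complete mixing, C₀ = (1.4·180 + 286·5.92) / 287.4 = 6.768 mg/L.
Travel time t = 5.8e+04 m / 0.55 m/s = 1.055e+05 s = 1.221 d.
C = 6.768·exp(−0.44·1.221) = 6.768·0.5845 = 3.956 mg/L.

3.96 mg/L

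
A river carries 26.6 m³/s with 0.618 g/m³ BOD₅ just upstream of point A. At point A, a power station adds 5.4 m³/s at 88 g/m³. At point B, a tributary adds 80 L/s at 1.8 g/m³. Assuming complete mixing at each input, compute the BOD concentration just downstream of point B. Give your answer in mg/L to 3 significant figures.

15.3 mg/L

After input A: C = (26.6·0.618 + 5.4·88) / 32 = 15.36 mg/L.
80 L/s = 0.08 m³/s.
After input B: C = (32·15.36 + 0.08·1.8) / 32.08 = 15.33 mg/L.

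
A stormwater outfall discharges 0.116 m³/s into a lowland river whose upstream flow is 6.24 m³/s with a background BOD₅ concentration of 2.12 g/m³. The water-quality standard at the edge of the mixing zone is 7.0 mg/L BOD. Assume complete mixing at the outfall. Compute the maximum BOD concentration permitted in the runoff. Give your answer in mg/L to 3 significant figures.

Mass balance: 7·6.356 = 0.116·Cₑ + 6.24·2.12.
Cₑ = (44.49 − 13.23) / 0.116 = 269.5 mg/L.

270 mg/L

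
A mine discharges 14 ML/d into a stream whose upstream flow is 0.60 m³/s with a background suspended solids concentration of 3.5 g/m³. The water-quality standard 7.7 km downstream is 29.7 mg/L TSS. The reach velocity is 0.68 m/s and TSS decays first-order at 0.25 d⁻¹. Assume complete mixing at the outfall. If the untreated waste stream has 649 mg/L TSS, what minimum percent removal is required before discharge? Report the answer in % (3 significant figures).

79.8 %

14 ML/d = 0.162 m³/s.
Travel time to the compliance point: t = 7700/0.68 = 1.132e+04 s = 0.1311 d; decay factor exp(−0.25·0.1311) = 0.9678.
So the concentration just after mixing may be at most 29.7/0.9678 = 30.69 mg/L.
Mass balance: 30.69·0.762 = 0.162·Cₑ + 0.6·3.5.
Cₑ = (23.39 − 2.1) / 0.162 = 131.4 mg/L.
Required removal = 1 − 131.4/649 = 79.76 %.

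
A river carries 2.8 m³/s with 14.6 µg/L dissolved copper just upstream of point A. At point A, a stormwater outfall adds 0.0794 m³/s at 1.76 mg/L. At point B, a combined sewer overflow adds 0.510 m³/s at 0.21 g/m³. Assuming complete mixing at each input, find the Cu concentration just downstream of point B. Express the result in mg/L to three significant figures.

14.6 µg/L = 0.0146 mg/L.
After input A: C = (2.8·0.0146 + 0.0794·1.76) / 2.879 = 0.06273 mg/L.
After input B: C = (2.879·0.06273 + 0.51·0.21) / 3.389 = 0.08489 mg/L.

0.0849 mg/L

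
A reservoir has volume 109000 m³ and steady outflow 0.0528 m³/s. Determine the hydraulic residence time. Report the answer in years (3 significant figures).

Q = 0.0528 m³/s × 3.156e+07 s/yr = 1.666e+06 m³/yr.
Hydraulic residence time τ = V/Q = 109000/1.666e+06 = 0.06542 yr.

0.0654 yr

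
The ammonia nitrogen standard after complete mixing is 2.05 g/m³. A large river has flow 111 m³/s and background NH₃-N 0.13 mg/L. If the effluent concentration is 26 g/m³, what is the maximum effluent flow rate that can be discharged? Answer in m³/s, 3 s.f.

8.90 m³/s

Mass balance at complete mixing: C_std·(Q_w + Q_r) = Q_w·C_e + Q_r·C_b.
Rearranging, Q_w = Q_r·(C_std − C_b)/(C_e − C_std) = 111·(2.05 − 0.13) / (26 − 2.05) = 8.899 m³/s.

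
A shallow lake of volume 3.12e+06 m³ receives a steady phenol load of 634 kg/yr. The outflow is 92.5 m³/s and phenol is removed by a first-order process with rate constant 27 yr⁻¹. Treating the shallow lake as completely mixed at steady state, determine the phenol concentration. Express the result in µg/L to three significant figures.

Outflow Q = 92.5 m³/s × 3.156e+07 s/yr = 2.919e+09 m³/yr.
Steady-state CSTR mass balance: W = Q·C + k·V·C, so C = W/(Q + kV).
Q + kV = 2.919e+09 + 27·3.12e+06 = 3.003e+09 m³/yr.
C = 634/3.003e+09 = 2.111e-07 kg/m³ = 0.0002111 mg/L = 0.2111 µg/L.

0.211 µg/L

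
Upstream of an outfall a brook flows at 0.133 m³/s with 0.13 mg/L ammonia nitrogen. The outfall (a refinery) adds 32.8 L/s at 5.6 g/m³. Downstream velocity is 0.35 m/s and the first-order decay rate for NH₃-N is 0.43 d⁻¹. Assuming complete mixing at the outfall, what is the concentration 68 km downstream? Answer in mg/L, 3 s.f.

32.8 L/s = 0.0328 m³/s.
After complete mixing, C₀ = (0.0328·5.6 + 0.133·0.13) / 0.1658 = 1.212 mg/L.
Travel time t = 6.8e+04 m / 0.35 m/s = 1.943e+05 s = 2.249 d.
C = 1.212·exp(−0.43·2.249) = 1.212·0.3802 = 0.4609 mg/L.

0.461 mg/L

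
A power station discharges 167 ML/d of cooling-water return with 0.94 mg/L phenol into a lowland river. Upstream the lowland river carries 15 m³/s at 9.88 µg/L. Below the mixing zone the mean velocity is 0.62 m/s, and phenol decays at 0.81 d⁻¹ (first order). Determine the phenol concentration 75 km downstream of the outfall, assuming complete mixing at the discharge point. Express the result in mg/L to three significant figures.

167 ML/d = 1.933 m³/s.
9.88 µg/L = 0.00988 mg/L.
After complete mixing, C₀ = (1.933·0.94 + 15·0.00988) / 16.93 = 0.1161 mg/L.
Travel time t = 7.5e+04 m / 0.62 m/s = 1.21e+05 s = 1.4 d.
C = 0.1161·exp(−0.81·1.4) = 0.1161·0.3217 = 0.03734 mg/L.

0.0373 mg/L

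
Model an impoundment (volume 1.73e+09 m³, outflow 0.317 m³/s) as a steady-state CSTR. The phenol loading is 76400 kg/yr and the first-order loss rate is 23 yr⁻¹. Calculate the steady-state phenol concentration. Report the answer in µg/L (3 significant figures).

Outflow Q = 0.317 m³/s × 3.156e+07 s/yr = 1e+07 m³/yr.
Steady-state CSTR mass balance: W = Q·C + k·V·C, so C = W/(Q + kV).
Q + kV = 1e+07 + 23·1.73e+09 = 3.98e+10 m³/yr.
C = 76400/3.98e+10 = 1.92e-06 kg/m³ = 0.00192 mg/L = 1.92 µg/L.

1.92 µg/L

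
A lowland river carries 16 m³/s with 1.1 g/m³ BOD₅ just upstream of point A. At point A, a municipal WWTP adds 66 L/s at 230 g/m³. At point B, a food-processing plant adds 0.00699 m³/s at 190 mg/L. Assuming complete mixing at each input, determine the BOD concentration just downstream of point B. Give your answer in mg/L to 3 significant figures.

66 L/s = 0.066 m³/s.
After input A: C = (16·1.1 + 0.066·230) / 16.07 = 2.04 mg/L.
After input B: C = (16.07·2.04 + 0.00699·190) / 16.07 = 2.122 mg/L.

2.12 mg/L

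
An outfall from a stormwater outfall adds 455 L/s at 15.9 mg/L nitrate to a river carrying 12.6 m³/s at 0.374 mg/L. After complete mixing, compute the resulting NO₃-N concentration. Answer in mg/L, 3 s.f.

455 L/s = 0.455 m³/s.
Conservation of mass across the mixing zone: C = (0.455·15.9 + 12.6·0.374) / (0.455 + 12.6) = 11.95/13.05 = 0.9151 mg/L.

0.915 mg/L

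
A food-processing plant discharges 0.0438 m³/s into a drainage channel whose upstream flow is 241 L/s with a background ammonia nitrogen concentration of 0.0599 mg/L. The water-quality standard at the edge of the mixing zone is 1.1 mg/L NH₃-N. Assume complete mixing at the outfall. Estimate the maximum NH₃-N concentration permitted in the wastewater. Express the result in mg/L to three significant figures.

6.82 mg/L

241 L/s = 0.241 m³/s.
Mass balance: 1.1·0.2848 = 0.0438·Cₑ + 0.241·0.0599.
Cₑ = (0.3133 − 0.01444) / 0.0438 = 6.823 mg/L.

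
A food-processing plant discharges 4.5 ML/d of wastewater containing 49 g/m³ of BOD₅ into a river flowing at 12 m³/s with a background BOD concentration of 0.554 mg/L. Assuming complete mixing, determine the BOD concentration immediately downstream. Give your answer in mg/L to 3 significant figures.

0.763 mg/L

4.5 ML/d = 0.05208 m³/s.
Flow-weighted mixing gives C = (0.05208·49 + 12·0.554) / (0.05208 + 12) = 9.2/12.05 = 0.7634 mg/L.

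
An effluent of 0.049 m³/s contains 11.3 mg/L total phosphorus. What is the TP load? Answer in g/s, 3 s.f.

0.554 g/s

Mass flux = Q·C = 0.049 m³/s × 11.3 g/m³ = 0.5537 g/s.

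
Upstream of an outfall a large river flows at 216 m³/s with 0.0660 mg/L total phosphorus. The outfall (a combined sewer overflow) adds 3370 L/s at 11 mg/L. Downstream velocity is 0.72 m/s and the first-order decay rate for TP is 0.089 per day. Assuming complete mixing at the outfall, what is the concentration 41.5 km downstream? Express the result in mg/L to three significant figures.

3370 L/s = 3.37 m³/s.
After complete mixing, C₀ = (3.37·11 + 216·0.066) / 219.4 = 0.234 mg/L.
Travel time t = 4.15e+04 m / 0.72 m/s = 5.764e+04 s = 0.6671 d.
C = 0.234·exp(−0.089·0.6671) = 0.234·0.9424 = 0.2205 mg/L.

0.220 mg/L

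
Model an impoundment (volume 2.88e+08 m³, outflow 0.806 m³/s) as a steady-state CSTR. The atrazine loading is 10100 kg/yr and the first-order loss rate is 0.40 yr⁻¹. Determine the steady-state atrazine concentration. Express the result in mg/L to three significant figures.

Outflow Q = 0.806 m³/s × 3.156e+07 s/yr = 2.544e+07 m³/yr.
Steady-state CSTR mass balance: W = Q·C + k·V·C, so C = W/(Q + kV).
Q + kV = 2.544e+07 + 0.40·2.88e+08 = 1.406e+08 m³/yr.
C = 10100/1.406e+08 = 7.182e-05 kg/m³ = 0.07182 mg/L.

0.0718 mg/L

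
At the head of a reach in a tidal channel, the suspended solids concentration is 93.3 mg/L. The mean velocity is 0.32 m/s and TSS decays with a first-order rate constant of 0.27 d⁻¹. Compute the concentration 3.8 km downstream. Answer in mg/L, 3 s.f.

89.9 mg/L

Travel time t = 3.8 km / 0.32 m/s = 3800/0.32 = 1.188e+04 s = 0.1374 d.
First-order decay: C = 93.3·exp(−0.27·0.1374) = 93.3·0.9636 = 89.9 mg/L.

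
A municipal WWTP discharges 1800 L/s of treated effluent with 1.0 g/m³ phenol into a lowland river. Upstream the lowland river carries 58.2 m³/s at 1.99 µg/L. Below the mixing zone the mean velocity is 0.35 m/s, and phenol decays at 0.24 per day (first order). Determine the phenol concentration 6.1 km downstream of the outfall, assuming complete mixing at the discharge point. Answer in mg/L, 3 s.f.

1800 L/s = 1.8 m³/s.
1.99 µg/L = 0.00199 mg/L.
After complete mixing, C₀ = (1.8·1 + 58.2·0.00199) / 60 = 0.03193 mg/L.
Travel time t = 6100 m / 0.35 m/s = 1.743e+04 s = 0.2017 d.
C = 0.03193·exp(−0.24·0.2017) = 0.03193·0.9527 = 0.03042 mg/L.

0.0304 mg/L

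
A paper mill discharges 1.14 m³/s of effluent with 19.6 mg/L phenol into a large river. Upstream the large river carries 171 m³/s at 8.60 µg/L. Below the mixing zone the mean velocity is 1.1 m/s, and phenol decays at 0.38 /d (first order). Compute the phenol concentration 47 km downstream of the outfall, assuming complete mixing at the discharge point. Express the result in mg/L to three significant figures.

8.60 µg/L = 0.0086 mg/L.
After complete mixing, C₀ = (1.14·19.6 + 171·0.0086) / 172.1 = 0.1383 mg/L.
Travel time t = 4.7e+04 m / 1.1 m/s = 4.273e+04 s = 0.4945 d.
C = 0.1383·exp(−0.38·0.4945) = 0.1383·0.8287 = 0.1146 mg/L.

0.115 mg/L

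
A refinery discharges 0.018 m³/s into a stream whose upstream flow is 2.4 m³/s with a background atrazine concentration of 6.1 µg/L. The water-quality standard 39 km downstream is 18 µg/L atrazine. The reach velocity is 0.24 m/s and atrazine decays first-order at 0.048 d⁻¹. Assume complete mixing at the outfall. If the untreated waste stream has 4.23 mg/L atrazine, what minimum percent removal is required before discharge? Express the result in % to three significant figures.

56.7 %

6.1 µg/L = 0.0061 mg/L.
18 µg/L = 0.018 mg/L.
Travel time to the compliance point: t = 3.9e+04/0.24 = 1.625e+05 s = 1.881 d; decay factor exp(−0.048·1.881) = 0.9137.
So the concentration just after mixing may be at most 0.018/0.9137 = 0.0197 mg/L.
Mass balance: 0.0197·2.418 = 0.018·Cₑ + 2.4·0.0061.
Cₑ = (0.04764 − 0.01464) / 0.018 = 1.833 mg/L.
Required removal = 1 − 1.833/4.23 = 56.66 %.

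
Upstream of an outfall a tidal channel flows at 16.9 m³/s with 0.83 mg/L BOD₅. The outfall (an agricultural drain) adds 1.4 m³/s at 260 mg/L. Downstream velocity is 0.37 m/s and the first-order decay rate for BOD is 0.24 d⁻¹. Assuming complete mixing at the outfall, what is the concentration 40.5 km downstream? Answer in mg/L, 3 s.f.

15.2 mg/L

After complete mixing, C₀ = (1.4·260 + 16.9·0.83) / 18.3 = 20.66 mg/L.
Travel time t = 4.05e+04 m / 0.37 m/s = 1.095e+05 s = 1.267 d.
C = 20.66·exp(−0.24·1.267) = 20.66·0.7378 = 15.24 mg/L.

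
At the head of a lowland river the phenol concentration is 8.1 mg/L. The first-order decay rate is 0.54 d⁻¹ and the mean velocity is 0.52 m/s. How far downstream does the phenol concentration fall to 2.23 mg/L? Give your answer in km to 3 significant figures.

From C = C₀·e^(−kt), t = ln(C₀/C)/k = ln(8.1/2.23)/0.54 = 1.29/0.54 = 2.389 d.
Distance = v·t = 0.52 m/s × 2.064e+05 s = 1.073e+05 m = 107.3 km.

107 km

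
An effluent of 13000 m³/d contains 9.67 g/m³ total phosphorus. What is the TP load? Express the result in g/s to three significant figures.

13000 m³/d = 0.1505 m³/s.
Mass flux = Q·C = 0.1505 m³/s × 9.67 g/m³ = 1.455 g/s.

1.45 g/s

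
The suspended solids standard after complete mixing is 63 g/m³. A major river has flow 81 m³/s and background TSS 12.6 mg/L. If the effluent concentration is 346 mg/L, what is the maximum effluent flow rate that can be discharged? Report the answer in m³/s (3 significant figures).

Mass balance at complete mixing: C_std·(Q_w + Q_r) = Q_w·C_e + Q_r·C_b.
Rearranging, Q_w = Q_r·(C_std − C_b)/(C_e − C_std) = 81·(63 − 12.6) / (346 − 63) = 14.43 m³/s.

14.4 m³/s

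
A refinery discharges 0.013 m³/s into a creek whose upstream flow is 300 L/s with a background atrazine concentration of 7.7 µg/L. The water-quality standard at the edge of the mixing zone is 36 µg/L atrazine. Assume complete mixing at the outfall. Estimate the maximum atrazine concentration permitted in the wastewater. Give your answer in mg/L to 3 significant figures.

300 L/s = 0.3 m³/s.
7.7 µg/L = 0.0077 mg/L.
36 µg/L = 0.036 mg/L.
Mass balance: 0.036·0.313 = 0.013·Cₑ + 0.3·0.0077.
Cₑ = (0.01127 − 0.00231) / 0.013 = 0.6891 mg/L.

0.689 mg/L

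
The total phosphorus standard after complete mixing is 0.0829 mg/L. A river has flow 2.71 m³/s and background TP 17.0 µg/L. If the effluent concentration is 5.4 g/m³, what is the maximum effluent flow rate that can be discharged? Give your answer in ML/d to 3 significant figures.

2.90 ML/d

17.0 µg/L = 0.017 mg/L.
Mass balance at complete mixing: C_std·(Q_w + Q_r) = Q_w·C_e + Q_r·C_b.
Rearranging, Q_w = Q_r·(C_std − C_b)/(C_e − C_std) = 2.71·(0.0829 − 0.017) / (5.4 − 0.0829) = 0.03359 m³/s.
= 2.902 ML/d.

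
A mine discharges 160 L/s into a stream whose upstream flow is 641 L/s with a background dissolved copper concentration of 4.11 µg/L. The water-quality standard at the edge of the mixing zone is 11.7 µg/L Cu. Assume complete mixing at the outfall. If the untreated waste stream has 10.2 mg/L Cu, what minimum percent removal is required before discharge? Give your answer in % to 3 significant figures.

99.6 %

160 L/s = 0.16 m³/s.
641 L/s = 0.641 m³/s.
4.11 µg/L = 0.00411 mg/L.
11.7 µg/L = 0.0117 mg/L.
Mass balance: 0.0117·0.801 = 0.16·Cₑ + 0.641·0.00411.
Cₑ = (0.009372 − 0.002635) / 0.16 = 0.04211 mg/L.
Required removal = 1 − 0.04211/10.2 = 99.59 %.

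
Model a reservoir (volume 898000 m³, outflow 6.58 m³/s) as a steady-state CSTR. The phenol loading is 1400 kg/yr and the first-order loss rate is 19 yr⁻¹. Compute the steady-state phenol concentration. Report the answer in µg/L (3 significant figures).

Outflow Q = 6.58 m³/s × 3.156e+07 s/yr = 2.076e+08 m³/yr.
Steady-state CSTR mass balance: W = Q·C + k·V·C, so C = W/(Q + kV).
Q + kV = 2.076e+08 + 19·898000 = 2.247e+08 m³/yr.
C = 1400/2.247e+08 = 6.23e-06 kg/m³ = 0.00623 mg/L = 6.23 µg/L.

6.23 µg/L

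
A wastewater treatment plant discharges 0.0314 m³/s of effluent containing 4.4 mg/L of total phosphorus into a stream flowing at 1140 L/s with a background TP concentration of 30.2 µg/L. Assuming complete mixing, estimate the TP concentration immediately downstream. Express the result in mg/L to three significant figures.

0.147 mg/L

1140 L/s = 1.14 m³/s.
30.2 µg/L = 0.0302 mg/L.
Flow-weighted mixing gives C = (0.0314·4.4 + 1.14·0.0302) / (0.0314 + 1.14) = 0.1726/1.171 = 0.1473 mg/L.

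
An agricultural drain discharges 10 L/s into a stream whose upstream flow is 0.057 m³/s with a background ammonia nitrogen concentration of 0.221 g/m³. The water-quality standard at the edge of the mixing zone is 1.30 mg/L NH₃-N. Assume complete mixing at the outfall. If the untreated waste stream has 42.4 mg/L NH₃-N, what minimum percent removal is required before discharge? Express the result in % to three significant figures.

82.4 %

10 L/s = 0.01 m³/s.
Mass balance: 1.3·0.067 = 0.01·Cₑ + 0.057·0.221.
Cₑ = (0.0871 − 0.0126) / 0.01 = 7.45 mg/L.
Required removal = 1 − 7.45/42.4 = 82.43 %.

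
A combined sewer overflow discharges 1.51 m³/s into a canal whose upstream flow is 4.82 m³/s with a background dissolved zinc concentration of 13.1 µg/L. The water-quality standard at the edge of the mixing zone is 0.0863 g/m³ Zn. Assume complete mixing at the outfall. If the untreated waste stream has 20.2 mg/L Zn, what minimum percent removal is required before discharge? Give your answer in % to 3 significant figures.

13.1 µg/L = 0.0131 mg/L.
Mass balance: 0.0863·6.33 = 1.51·Cₑ + 4.82·0.0131.
Cₑ = (0.5463 − 0.06314) / 1.51 = 0.32 mg/L.
Required removal = 1 − 0.32/20.2 = 98.42 %.

98.4 %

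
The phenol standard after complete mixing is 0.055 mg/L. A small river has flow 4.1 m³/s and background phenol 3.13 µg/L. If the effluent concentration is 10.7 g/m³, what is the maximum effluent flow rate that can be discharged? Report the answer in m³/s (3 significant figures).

3.13 µg/L = 0.00313 mg/L.
Mass balance at complete mixing: C_std·(Q_w + Q_r) = Q_w·C_e + Q_r·C_b.
Rearranging, Q_w = Q_r·(C_std − C_b)/(C_e − C_std) = 4.1·(0.055 − 0.00313) / (10.7 − 0.055) = 0.01998 m³/s.

0.0200 m³/s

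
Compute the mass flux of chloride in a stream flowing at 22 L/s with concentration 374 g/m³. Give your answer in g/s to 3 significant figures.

8.23 g/s

22 L/s = 0.022 m³/s.
Mass flux = Q·C = 0.022 m³/s × 374 g/m³ = 8.228 g/s.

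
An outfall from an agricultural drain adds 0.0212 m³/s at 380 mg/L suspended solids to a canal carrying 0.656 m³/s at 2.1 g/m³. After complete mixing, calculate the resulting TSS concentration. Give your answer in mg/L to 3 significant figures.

By mass balance at complete mixing, C = (0.0212·380 + 0.656·2.1) / (0.0212 + 0.656) = 9.434/0.6772 = 13.93 mg/L.

13.9 mg/L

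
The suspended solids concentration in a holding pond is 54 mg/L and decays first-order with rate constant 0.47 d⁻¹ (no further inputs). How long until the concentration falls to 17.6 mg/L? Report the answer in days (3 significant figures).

t = ln(C₀/C)/k = ln(54/17.6)/0.47 = 1.121/0.47 = 2.385 d.

2.39 d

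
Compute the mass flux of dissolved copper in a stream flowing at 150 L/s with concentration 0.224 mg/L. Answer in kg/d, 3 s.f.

2.90 kg/d

150 L/s = 0.15 m³/s.
Mass flux = Q·C = 0.15 m³/s × 0.224 g/m³ = 0.0336 g/s.
= 0.0336 g/s × 86.4 = 2.903 kg/d.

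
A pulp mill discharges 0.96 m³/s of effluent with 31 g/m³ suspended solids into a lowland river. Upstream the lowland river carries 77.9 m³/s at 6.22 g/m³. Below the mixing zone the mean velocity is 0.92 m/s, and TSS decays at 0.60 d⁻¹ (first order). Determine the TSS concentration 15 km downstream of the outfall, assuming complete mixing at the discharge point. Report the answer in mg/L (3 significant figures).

After complete mixing, C₀ = (0.96·31 + 77.9·6.22) / 78.86 = 6.522 mg/L.
Travel time t = 1.5e+04 m / 0.92 m/s = 1.63e+04 s = 0.1887 d.
C = 6.522·exp(−0.60·0.1887) = 6.522·0.893 = 5.824 mg/L.

5.82 mg/L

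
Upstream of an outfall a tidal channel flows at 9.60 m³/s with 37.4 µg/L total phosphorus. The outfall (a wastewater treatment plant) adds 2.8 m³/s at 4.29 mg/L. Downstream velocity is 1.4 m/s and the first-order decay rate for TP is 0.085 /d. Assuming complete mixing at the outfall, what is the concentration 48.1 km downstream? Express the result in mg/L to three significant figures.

0.965 mg/L

37.4 µg/L = 0.0374 mg/L.
After complete mixing, C₀ = (2.8·4.29 + 9.6·0.0374) / 12.4 = 0.9977 mg/L.
Travel time t = 4.81e+04 m / 1.4 m/s = 3.436e+04 s = 0.3977 d.
C = 0.9977·exp(−0.085·0.3977) = 0.9977·0.9668 = 0.9645 mg/L.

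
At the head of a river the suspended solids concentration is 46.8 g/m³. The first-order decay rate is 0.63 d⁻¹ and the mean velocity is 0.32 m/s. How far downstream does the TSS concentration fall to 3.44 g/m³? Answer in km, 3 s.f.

From C = C₀·e^(−kt), t = ln(C₀/C)/k = ln(46.8/3.44)/0.63 = 2.61/0.63 = 4.144 d.
Distance = v·t = 0.32 m/s × 3.58e+05 s = 1.146e+05 m = 114.6 km.

115 km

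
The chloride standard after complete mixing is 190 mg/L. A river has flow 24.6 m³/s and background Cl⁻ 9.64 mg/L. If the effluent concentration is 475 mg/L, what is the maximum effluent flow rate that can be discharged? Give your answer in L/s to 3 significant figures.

Mass balance at complete mixing: C_std·(Q_w + Q_r) = Q_w·C_e + Q_r·C_b.
Rearranging, Q_w = Q_r·(C_std − C_b)/(C_e − C_std) = 24.6·(190 − 9.64) / (475 − 190) = 15.57 m³/s.
= 1.557e+04 L/s.

15600 L/s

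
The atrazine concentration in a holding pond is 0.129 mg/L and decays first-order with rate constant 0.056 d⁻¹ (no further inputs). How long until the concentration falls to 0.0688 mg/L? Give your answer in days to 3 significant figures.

11.2 d

t = ln(C₀/C)/k = ln(0.129/0.0688)/0.056 = 0.6286/0.056 = 11.23 d.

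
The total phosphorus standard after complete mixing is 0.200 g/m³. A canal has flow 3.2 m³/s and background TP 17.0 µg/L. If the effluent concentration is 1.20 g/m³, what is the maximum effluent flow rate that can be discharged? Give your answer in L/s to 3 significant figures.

586 L/s

17.0 µg/L = 0.017 mg/L.
Mass balance at complete mixing: C_std·(Q_w + Q_r) = Q_w·C_e + Q_r·C_b.
Rearranging, Q_w = Q_r·(C_std − C_b)/(C_e − C_std) = 3.2·(0.2 − 0.017) / (1.2 − 0.2) = 0.5856 m³/s.
= 585.6 L/s.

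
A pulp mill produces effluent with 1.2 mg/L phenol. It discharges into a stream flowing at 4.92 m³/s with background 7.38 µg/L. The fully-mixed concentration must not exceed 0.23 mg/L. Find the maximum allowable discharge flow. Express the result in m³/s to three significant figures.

7.38 µg/L = 0.00738 mg/L.
Mass balance at complete mixing: C_std·(Q_w + Q_r) = Q_w·C_e + Q_r·C_b.
Rearranging, Q_w = Q_r·(C_std − C_b)/(C_e − C_std) = 4.92·(0.23 − 0.00738) / (1.2 − 0.23) = 1.129 m³/s.

1.13 m³/s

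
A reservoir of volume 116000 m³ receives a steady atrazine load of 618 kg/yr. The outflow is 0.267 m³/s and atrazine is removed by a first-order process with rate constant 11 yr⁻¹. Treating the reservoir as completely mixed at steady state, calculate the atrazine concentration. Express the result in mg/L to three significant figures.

Outflow Q = 0.267 m³/s × 3.156e+07 s/yr = 8.426e+06 m³/yr.
Steady-state CSTR mass balance: W = Q·C + k·V·C, so C = W/(Q + kV).
Q + kV = 8.426e+06 + 11·116000 = 9.702e+06 m³/yr.
C = 618/9.702e+06 = 6.37e-05 kg/m³ = 0.0637 mg/L.

0.0637 mg/L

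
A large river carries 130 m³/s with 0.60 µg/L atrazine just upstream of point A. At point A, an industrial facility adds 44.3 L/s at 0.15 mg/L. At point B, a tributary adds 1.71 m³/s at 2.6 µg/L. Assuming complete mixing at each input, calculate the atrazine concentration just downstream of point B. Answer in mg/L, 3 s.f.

0.000676 mg/L

0.60 µg/L = 0.0006 mg/L.
44.3 L/s = 0.0443 m³/s.
After input A: C = (130·0.0006 + 0.0443·0.15) / 130 = 0.0006509 mg/L.
2.6 µg/L = 0.0026 mg/L.
After input B: C = (130·0.0006509 + 1.71·0.0026) / 131.8 = 0.0006762 mg/L.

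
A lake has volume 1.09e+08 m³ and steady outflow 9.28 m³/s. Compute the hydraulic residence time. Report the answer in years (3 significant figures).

0.372 yr

Q = 9.28 m³/s × 3.156e+07 s/yr = 2.929e+08 m³/yr.
Hydraulic residence time τ = V/Q = 1.09e+08/2.929e+08 = 0.3722 yr.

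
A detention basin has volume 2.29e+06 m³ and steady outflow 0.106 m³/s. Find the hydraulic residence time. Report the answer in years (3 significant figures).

0.685 yr

Q = 0.106 m³/s × 3.156e+07 s/yr = 3.345e+06 m³/yr.
Hydraulic residence time τ = V/Q = 2.29e+06/3.345e+06 = 0.6846 yr.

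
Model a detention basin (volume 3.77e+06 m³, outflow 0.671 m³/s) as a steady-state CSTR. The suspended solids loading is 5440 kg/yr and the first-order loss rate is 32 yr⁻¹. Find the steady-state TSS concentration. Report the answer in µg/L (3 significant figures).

Outflow Q = 0.671 m³/s × 3.156e+07 s/yr = 2.118e+07 m³/yr.
Steady-state CSTR mass balance: W = Q·C + k·V·C, so C = W/(Q + kV).
Q + kV = 2.118e+07 + 32·3.77e+06 = 1.418e+08 m³/yr.
C = 5440/1.418e+08 = 3.836e-05 kg/m³ = 0.03836 mg/L = 38.36 µg/L.

38.4 µg/L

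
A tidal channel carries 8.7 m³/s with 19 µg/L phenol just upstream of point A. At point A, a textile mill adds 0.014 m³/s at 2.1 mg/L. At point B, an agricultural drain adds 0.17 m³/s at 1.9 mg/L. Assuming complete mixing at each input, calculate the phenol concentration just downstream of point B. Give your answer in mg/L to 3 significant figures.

19 µg/L = 0.019 mg/L.
After input A: C = (8.7·0.019 + 0.014·2.1) / 8.714 = 0.02234 mg/L.
After input B: C = (8.714·0.02234 + 0.17·1.9) / 8.884 = 0.05827 mg/L.

0.0583 mg/L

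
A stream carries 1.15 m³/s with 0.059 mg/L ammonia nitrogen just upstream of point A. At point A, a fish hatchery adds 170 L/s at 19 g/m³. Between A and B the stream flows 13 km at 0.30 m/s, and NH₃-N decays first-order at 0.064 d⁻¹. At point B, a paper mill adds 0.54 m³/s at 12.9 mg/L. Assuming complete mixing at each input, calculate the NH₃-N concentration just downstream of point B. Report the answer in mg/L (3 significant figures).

170 L/s = 0.17 m³/s.
After input A: C = (1.15·0.059 + 0.17·19) / 1.32 = 2.498 mg/L.
Over the 13 km reach to input B (t = 4.333e+04 s = 0.5015 d), decay gives C = 2.498·exp(−0.064·0.5015) = 2.419 mg/L.
After input B: C = (1.32·2.419 + 0.54·12.9) / 1.86 = 5.462 mg/L.

5.46 mg/L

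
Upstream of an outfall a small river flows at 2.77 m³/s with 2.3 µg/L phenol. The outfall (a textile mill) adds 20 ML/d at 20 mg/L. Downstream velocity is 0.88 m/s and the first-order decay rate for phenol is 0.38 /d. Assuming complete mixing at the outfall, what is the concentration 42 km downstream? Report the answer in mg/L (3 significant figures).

20 ML/d = 0.2315 m³/s.
2.3 µg/L = 0.0023 mg/L.
After complete mixing, C₀ = (0.2315·20 + 2.77·0.0023) / 3.001 = 1.545 mg/L.
Travel time t = 4.2e+04 m / 0.88 m/s = 4.773e+04 s = 0.5524 d.
C = 1.545·exp(−0.38·0.5524) = 1.545·0.8107 = 1.252 mg/L.

1.25 mg/L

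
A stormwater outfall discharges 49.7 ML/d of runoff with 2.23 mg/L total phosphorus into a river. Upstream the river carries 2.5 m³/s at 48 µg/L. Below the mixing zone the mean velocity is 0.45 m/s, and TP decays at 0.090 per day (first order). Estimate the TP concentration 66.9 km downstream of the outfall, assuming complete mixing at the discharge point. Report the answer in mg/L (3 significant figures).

0.391 mg/L

49.7 ML/d = 0.5752 m³/s.
48 µg/L = 0.048 mg/L.
After complete mixing, C₀ = (0.5752·2.23 + 2.5·0.048) / 3.075 = 0.4561 mg/L.
Travel time t = 6.69e+04 m / 0.45 m/s = 1.487e+05 s = 1.721 d.
C = 0.4561·exp(−0.090·1.721) = 0.4561·0.8565 = 0.3907 mg/L.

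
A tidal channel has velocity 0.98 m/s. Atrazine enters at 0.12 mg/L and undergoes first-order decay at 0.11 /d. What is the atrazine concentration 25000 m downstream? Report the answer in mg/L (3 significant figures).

Travel time t = 25000 m / 0.98 m/s = 2.5e+04/0.98 = 2.551e+04 s = 0.2953 d.
First-order decay: C = 0.12·exp(−0.11·0.2953) = 0.12·0.968 = 0.1162 mg/L.

0.116 mg/L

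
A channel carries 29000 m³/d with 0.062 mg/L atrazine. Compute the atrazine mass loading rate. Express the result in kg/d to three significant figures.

29000 m³/d = 0.3356 m³/s.
Mass flux = Q·C = 0.3356 m³/s × 0.062 g/m³ = 0.02081 g/s.
= 0.02081 g/s × 86.4 = 1.798 kg/d.

1.80 kg/d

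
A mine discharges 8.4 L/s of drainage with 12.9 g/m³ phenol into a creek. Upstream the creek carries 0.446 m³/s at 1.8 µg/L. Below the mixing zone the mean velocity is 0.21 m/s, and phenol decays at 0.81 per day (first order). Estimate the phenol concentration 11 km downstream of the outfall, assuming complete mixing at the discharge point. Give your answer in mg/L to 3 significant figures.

0.147 mg/L

8.4 L/s = 0.0084 m³/s.
1.8 µg/L = 0.0018 mg/L.
After complete mixing, C₀ = (0.0084·12.9 + 0.446·0.0018) / 0.4544 = 0.2402 mg/L.
Travel time t = 1.1e+04 m / 0.21 m/s = 5.238e+04 s = 0.6063 d.
C = 0.2402·exp(−0.81·0.6063) = 0.2402·0.612 = 0.147 mg/L.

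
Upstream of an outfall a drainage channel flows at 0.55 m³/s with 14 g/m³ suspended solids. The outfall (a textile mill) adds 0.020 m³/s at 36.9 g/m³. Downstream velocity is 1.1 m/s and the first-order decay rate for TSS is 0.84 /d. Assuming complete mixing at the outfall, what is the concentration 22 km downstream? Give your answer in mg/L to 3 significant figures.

After complete mixing, C₀ = (0.02·36.9 + 0.55·14) / 0.57 = 14.8 mg/L.
Travel time t = 2.2e+04 m / 1.1 m/s = 2e+04 s = 0.2315 d.
C = 14.8·exp(−0.84·0.2315) = 14.8·0.8233 = 12.19 mg/L.

12.2 mg/L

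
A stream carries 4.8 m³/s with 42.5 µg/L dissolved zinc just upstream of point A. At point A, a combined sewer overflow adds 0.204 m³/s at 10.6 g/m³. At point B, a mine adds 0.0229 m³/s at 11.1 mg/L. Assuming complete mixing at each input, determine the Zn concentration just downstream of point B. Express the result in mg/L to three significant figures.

42.5 µg/L = 0.0425 mg/L.
After input A: C = (4.8·0.0425 + 0.204·10.6) / 5.004 = 0.4729 mg/L.
After input B: C = (5.004·0.4729 + 0.0229·11.1) / 5.027 = 0.5213 mg/L.

0.521 mg/L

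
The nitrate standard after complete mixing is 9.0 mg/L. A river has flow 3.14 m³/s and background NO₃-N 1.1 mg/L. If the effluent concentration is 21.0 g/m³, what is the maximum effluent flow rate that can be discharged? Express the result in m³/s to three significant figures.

Mass balance at complete mixing: C_std·(Q_w + Q_r) = Q_w·C_e + Q_r·C_b.
Rearranging, Q_w = Q_r·(C_std − C_b)/(C_e − C_std) = 3.14·(9 − 1.1) / (21 − 9) = 2.067 m³/s.

2.07 m³/s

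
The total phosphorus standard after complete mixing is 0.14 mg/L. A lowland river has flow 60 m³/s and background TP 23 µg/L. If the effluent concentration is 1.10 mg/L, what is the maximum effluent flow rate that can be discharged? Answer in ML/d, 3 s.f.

632 ML/d

23 µg/L = 0.023 mg/L.
Mass balance at complete mixing: C_std·(Q_w + Q_r) = Q_w·C_e + Q_r·C_b.
Rearranging, Q_w = Q_r·(C_std − C_b)/(C_e − C_std) = 60·(0.14 − 0.023) / (1.1 − 0.14) = 7.313 m³/s.
= 631.8 ML/d.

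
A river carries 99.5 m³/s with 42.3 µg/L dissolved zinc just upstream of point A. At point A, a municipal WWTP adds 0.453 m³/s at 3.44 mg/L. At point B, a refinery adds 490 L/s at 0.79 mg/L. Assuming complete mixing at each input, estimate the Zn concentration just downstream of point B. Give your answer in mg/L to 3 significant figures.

0.0613 mg/L

42.3 µg/L = 0.0423 mg/L.
After input A: C = (99.5·0.0423 + 0.453·3.44) / 99.95 = 0.0577 mg/L.
490 L/s = 0.49 m³/s.
After input B: C = (99.95·0.0577 + 0.49·0.79) / 100.4 = 0.06127 mg/L.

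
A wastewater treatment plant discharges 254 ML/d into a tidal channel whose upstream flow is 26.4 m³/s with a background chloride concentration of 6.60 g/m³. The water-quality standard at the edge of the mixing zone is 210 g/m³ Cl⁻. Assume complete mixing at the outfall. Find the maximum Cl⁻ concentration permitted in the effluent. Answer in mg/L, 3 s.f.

254 ML/d = 2.94 m³/s.
Mass balance: 210·29.34 = 2.94·Cₑ + 26.4·6.6.
Cₑ = (6161 − 174.2) / 2.94 = 2037 mg/L.

2040 mg/L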